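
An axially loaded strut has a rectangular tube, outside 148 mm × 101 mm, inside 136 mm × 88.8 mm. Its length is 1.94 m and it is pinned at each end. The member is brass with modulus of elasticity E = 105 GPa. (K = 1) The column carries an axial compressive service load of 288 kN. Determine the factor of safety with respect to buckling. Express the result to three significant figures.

n ≈ 4.56

Weak-axis I_min = (h_o·b_o³ − h_i·b_i³)/12 with b_o = 101, b_i = 88.80 mm (shorter outer/inner sides).
I_min = (148×101³ − 136.0×88.80³)/12 = 4.771×10^6 mm⁴
I = 4.771×10^6 mm⁴ = 4.771×10^-6 m⁴
Effective length L_e = K·L = 1 × 1.94 = 1.940 m
P_cr = π²EI / L_e² = π² × 105×10⁹ × 4.771×10^-6 / 1.940² = 1.314×10^6 N
Factor of safety n = P_cr / P = 1313.7 / 288 = 4.56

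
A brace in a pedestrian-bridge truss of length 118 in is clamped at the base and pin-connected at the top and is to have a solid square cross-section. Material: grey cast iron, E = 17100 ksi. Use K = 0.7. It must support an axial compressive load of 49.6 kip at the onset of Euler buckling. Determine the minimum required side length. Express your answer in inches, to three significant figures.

L_e = K·L = 0.7 × 118 = 82.60 in
Required I = P_cr·L_e²/(π²E) = 4.960×10^4 × 82.60² / (π² × 1.71×10^7) = 2.005 in⁴
Solid square: I = a⁴/12  ⇒  a = (12I)^(1/4) = (12×2.005)^(1/4) = 2.21 in

a ≈ 2.21 in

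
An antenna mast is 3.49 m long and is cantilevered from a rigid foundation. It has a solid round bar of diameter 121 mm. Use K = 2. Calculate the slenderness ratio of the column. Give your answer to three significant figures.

I = πd⁴/64 = π×121⁴/64 = 1.052×10^7 mm⁴
A = 1.150×10^4 mm²;  r_min = √(I/A) = √(1.052×10^7/1.150×10^4) = 30.25 mm
L_e = K·L = 2 × 3.49 m = 6.980 m = 6980.0 mm
λ = L_e / r_min = 6980.0 / 30.25 = 231

λ ≈ 231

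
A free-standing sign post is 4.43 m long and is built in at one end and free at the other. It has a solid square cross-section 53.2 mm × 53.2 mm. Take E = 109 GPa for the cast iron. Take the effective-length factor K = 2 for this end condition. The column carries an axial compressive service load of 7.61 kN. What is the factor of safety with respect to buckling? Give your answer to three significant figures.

n ≈ 1.20

I = a⁴/12 = 53.2⁴/12 = 6.675×10^5 mm⁴
I = 6.675×10^5 mm⁴ = 6.675×10^-7 m⁴
Effective length L_e = K·L = 2 × 4.43 = 8.860 m
P_cr = π²EI / L_e² = π² × 109×10⁹ × 6.675×10^-7 / 8.860² = 9.148×10^3 N
Factor of safety n = P_cr / P = 9.1480 / 7.61 = 1.20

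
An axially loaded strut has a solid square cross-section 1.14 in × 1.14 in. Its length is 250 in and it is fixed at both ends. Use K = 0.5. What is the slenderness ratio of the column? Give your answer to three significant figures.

λ ≈ 380

For a square r = a/√12 = 1.14/√12 = 0.3291 in
L_e = K·L = 0.5 × 250 = 125.0 in
λ = L_e / r_min = 125.00 / 0.3291 = 380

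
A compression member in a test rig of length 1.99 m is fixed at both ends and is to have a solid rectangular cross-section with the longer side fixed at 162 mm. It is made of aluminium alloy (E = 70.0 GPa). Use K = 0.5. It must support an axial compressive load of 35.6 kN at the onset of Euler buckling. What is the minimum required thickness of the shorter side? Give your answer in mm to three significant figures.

b ≈ 15.6 mm

L_e = K·L = 0.5 × 1.99 = 0.9950 m
Required I = P_cr·L_e²/(π²E) = 3.560×10^4 × 0.9950² / (π² × 7.00×10^10) = 5.102×10^-8 m⁴
I_req = 5.102×10^4 mm⁴
Rectangle, weak axis: I_min = h·b³/12 with h = 162 mm fixed  ⇒  b = (12I/h)^(1/3) = 15.6 mm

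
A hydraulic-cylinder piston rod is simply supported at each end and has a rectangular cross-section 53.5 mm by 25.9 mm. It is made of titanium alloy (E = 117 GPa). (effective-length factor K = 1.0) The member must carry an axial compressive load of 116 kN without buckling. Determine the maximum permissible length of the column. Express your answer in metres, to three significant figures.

Buckling occurs about the weak axis: I_min = h·b³/12 with b = 25.9 mm (the shorter side).
I_min = 53.5×25.9³/12 = 7.746×10^4 mm⁴
I = 7.746×10^-8 m⁴
At the buckling limit P_cr = P = 1.160×10^5 N
From P_cr = π²EI/(K·L)²:  L = (1/K)·√(π²EI/P_cr) = (1/1)·√(π²×1.17×10^11×7.746×10^-8/1.160×10^5)
L = 0.878 m

L_max ≈ 0.878 m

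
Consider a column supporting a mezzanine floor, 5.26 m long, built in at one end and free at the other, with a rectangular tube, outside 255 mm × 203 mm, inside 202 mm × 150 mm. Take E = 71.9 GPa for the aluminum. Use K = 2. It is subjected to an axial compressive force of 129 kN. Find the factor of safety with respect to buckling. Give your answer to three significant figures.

n ≈ 6.01

Weak-axis I_min = (h_o·b_o³ − h_i·b_i³)/12 with b_o = 203, b_i = 150.0 mm (shorter outer/inner sides).
I_min = (255×203³ − 202.0×150.0³)/12 = 1.210×10^8 mm⁴
I = 1.210×10^8 mm⁴ = 1.210×10^-4 m⁴
Effective length L_e = K·L = 2 × 5.26 = 10.52 m
P_cr = π²EI / L_e² = π² × 71.9×10⁹ × 1.210×10^-4 / 10.52² = 7.756×10^5 N
Factor of safety n = P_cr / P = 775.56 / 129 = 6.01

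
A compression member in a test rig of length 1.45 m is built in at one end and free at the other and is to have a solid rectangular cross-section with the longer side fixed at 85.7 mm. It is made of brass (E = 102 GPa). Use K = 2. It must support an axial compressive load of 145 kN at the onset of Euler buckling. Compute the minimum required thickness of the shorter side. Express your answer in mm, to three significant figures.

L_e = K·L = 2 × 1.45 = 2.900 m
Required I = P_cr·L_e²/(π²E) = 1.450×10^5 × 2.900² / (π² × 1.02×10^11) = 1.211×10^-6 m⁴
I_req = 1.211×10^6 mm⁴
Rectangle, weak axis: I_min = h·b³/12 with h = 85.7 mm fixed  ⇒  b = (12I/h)^(1/3) = 55.4 mm

b ≈ 55.4 mm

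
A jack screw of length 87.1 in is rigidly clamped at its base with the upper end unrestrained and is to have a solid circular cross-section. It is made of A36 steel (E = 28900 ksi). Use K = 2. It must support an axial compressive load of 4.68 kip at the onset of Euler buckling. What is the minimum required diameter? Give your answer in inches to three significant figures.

d ≈ 1.78 in

L_e = K·L = 2 × 87.1 = 174.2 in
Required I = P_cr·L_e²/(π²E) = 4.680×10^3 × 174.2² / (π² × 2.89×10^7) = 0.4979 in⁴
Solid circle: I = πd⁴/64  ⇒  d = (64I/π)^(1/4) = (64×0.4979/π)^(1/4) = 1.78 in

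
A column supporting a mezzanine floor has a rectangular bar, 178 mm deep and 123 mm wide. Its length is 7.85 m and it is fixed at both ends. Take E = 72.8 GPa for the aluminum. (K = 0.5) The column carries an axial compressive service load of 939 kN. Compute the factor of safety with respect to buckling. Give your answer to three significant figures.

Buckling occurs about the weak axis: I_min = h·b³/12 with b = 123 mm (the shorter side).
I_min = 178×123³/12 = 2.760×10^7 mm⁴
I = 2.760×10^7 mm⁴ = 2.760×10^-5 m⁴
Effective length L_e = K·L = 0.5 × 7.85 = 3.925 m
P_cr = π²EI / L_e² = π² × 72.8×10⁹ × 2.760×10^-5 / 3.925² = 1.287×10^6 N
Factor of safety n = P_cr / P = 1287.4 / 939 = 1.37

n ≈ 1.37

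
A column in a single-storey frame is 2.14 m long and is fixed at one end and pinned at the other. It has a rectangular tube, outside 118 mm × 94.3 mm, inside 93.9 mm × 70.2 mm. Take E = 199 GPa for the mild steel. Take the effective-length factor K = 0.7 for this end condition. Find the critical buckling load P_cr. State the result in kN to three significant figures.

Weak-axis I_min = (h_o·b_o³ − h_i·b_i³)/12 with b_o = 94.3, b_i = 70.20 mm (shorter outer/inner sides).
I_min = (118×94.3³ − 93.90×70.20³)/12 = 5.539×10^6 mm⁴
I = 5.539×10^6 mm⁴ = 5.539×10^-6 m⁴
Effective length L_e = K·L = 0.7 × 2.14 = 1.498 m
P_cr = π²EI / L_e² = π² × 199×10⁹ × 5.539×10^-6 / 1.498² = 4.848×10^6 N

P_cr ≈ 4850 kN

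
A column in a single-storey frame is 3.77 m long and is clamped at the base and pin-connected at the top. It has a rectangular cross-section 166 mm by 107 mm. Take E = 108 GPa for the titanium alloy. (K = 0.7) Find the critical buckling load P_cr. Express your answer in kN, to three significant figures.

P_cr ≈ 2590 kN

Buckling occurs about the weak axis: I_min = h·b³/12 with b = 107 mm (the shorter side).
I_min = 166×107³/12 = 1.695×10^7 mm⁴
I = 1.695×10^7 mm⁴ = 1.695×10^-5 m⁴
Effective length L_e = K·L = 0.7 × 3.77 = 2.639 m
P_cr = π²EI / L_e² = π² × 108×10⁹ × 1.695×10^-5 / 2.639² = 2.594×10^6 N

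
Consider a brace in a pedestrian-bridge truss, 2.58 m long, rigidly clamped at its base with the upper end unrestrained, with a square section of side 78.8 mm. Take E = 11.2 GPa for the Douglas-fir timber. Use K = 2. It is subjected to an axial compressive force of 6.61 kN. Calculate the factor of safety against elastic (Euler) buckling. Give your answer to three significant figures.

I = a⁴/12 = 78.8⁴/12 = 3.213×10^6 mm⁴
I = 3.213×10^6 mm⁴ = 3.213×10^-6 m⁴
Effective length L_e = K·L = 2 × 2.58 = 5.160 m
P_cr = π²EI / L_e² = π² × 11.2×10⁹ × 3.213×10^-6 / 5.160² = 1.334×10^4 N
Factor of safety n = P_cr / P = 13.340 / 6.61 = 2.02

n ≈ 2.02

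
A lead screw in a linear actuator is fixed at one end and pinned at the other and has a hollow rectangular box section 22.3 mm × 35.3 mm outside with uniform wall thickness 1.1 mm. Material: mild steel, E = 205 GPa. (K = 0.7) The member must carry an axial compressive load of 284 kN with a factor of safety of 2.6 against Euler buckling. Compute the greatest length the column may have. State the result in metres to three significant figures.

Inner dimensions: h_i = 35.3 − 2×1.1 = 33.10 mm, b_i = 22.3 − 2×1.1 = 20.10 mm
Weak-axis I_min = (h_o·b_o³ − h_i·b_i³)/12 with b_o = 22.3, b_i = 20.10 mm (shorter outer/inner sides).
I_min = (35.3×22.3³ − 33.10×20.10³)/12 = 1.022×10^4 mm⁴
I = 1.022×10^-8 m⁴
Required critical load P_cr = n·P = 2.6 × 284 = 738.4 kN = 7.384×10^5 N
From P_cr = π²EI/(K·L)²:  L = (1/K)·√(π²EI/P_cr) = (1/0.7)·√(π²×2.05×10^11×1.022×10^-8/7.384×10^5)
L = 0.239 m

L_max ≈ 0.239 m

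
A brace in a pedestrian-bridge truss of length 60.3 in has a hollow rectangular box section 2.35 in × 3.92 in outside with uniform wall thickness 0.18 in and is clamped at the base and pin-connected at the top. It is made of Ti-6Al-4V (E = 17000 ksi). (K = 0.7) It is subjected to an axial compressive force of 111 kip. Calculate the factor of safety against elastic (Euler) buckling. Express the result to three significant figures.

Inner dimensions: h_i = 3.92 − 2×0.18 = 3.560 in, b_i = 2.35 − 2×0.18 = 1.990 in
Weak-axis I_min = (h_o·b_o³ − h_i·b_i³)/12 with b_o = 2.35, b_i = 1.990 in (shorter outer/inner sides).
I_min = (3.92×2.35³ − 3.560×1.990³)/12 = 1.902 in⁴
Effective length L_e = K·L = 0.7 × 60.3 = 42.21 in
P_cr = π²EI / L_e² = π² × 17000×10³ × 1.902 / 42.21² = 1.791×10^5 lb
Factor of safety n = P_cr / P = 179.07 / 111 = 1.61

n ≈ 1.61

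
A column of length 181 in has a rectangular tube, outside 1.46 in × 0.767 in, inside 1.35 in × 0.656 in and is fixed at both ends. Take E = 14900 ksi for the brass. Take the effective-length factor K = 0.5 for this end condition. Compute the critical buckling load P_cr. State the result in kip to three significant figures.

Weak-axis I_min = (h_o·b_o³ − h_i·b_i³)/12 with b_o = 0.767, b_i = 0.6560 in (shorter outer/inner sides).
I_min = (1.46×0.767³ − 1.350×0.6560³)/12 = 2.314×10^-2 in⁴
Effective length L_e = K·L = 0.5 × 181 = 90.50 in
P_cr = π²EI / L_e² = π² × 14900×10³ × 2.314×10^-2 / 90.50² = 415.5 lb

P_cr ≈ 0.415 kip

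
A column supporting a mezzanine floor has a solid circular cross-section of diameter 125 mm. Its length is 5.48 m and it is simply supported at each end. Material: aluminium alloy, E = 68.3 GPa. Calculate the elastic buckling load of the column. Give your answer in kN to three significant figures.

I = πd⁴/64 = π×125⁴/64 = 1.198×10^7 mm⁴
I = 1.198×10^7 mm⁴ = 1.198×10^-5 m⁴
Effective length L_e = K·L = 1 × 5.48 = 5.480 m
P_cr = π²EI / L_e² = π² × 68.3×10⁹ × 1.198×10^-5 / 5.480² = 2.690×10^5 N

P_cr ≈ 269 kN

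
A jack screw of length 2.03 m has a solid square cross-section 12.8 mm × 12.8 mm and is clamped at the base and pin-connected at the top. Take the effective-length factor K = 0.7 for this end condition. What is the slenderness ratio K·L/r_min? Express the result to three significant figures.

I = a⁴/12 = 12.8⁴/12 = 2.237×10^3 mm⁴
A = 163.8 mm²;  r_min = √(I/A) = √(2.237×10^3/163.8) = 3.695 mm
L_e = K·L = 0.7 × 2.03 m = 1.421 m = 1421.0 mm
λ = L_e / r_min = 1421.0 / 3.695 = 385

λ ≈ 385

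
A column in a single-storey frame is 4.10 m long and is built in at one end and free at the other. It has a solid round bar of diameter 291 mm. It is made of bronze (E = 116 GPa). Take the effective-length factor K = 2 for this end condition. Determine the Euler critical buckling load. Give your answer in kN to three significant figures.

P_cr ≈ 5990 kN

I = πd⁴/64 = π×291⁴/64 = 3.520×10^8 mm⁴
I = 3.520×10^8 mm⁴ = 3.520×10^-4 m⁴
Effective length L_e = K·L = 2 × 4.10 = 8.200 m
P_cr = π²EI / L_e² = π² × 116×10⁹ × 3.520×10^-4 / 8.200² = 5.993×10^6 N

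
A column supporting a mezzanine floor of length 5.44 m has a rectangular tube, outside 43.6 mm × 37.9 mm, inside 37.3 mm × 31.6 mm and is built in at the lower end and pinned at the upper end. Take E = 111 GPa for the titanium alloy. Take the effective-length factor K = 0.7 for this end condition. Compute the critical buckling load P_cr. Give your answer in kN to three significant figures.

P_cr ≈ 7.53 kN

Weak-axis I_min = (h_o·b_o³ − h_i·b_i³)/12 with b_o = 37.9, b_i = 31.60 mm (shorter outer/inner sides).
I_min = (43.6×37.9³ − 37.30×31.60³)/12 = 9.972×10^4 mm⁴
I = 9.972×10^4 mm⁴ = 9.972×10^-8 m⁴
Effective length L_e = K·L = 0.7 × 5.44 = 3.808 m
P_cr = π²EI / L_e² = π² × 111×10⁹ × 9.972×10^-8 / 3.808² = 7.533×10^3 N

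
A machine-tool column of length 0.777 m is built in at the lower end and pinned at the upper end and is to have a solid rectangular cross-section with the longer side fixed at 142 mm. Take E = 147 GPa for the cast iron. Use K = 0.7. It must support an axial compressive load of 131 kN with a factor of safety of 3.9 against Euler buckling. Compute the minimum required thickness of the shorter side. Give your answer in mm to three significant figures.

b ≈ 20.6 mm

Required P_cr = n·P = 3.9 × 131 = 510.9 kN
L_e = K·L = 0.7 × 0.777 = 0.5439 m
Required I = P_cr·L_e²/(π²E) = 5.109×10^5 × 0.5439² / (π² × 1.47×10^11) = 1.042×10^-7 m⁴
I_req = 1.042×10^5 mm⁴
Rectangle, weak axis: I_min = h·b³/12 with h = 142 mm fixed  ⇒  b = (12I/h)^(1/3) = 20.6 mm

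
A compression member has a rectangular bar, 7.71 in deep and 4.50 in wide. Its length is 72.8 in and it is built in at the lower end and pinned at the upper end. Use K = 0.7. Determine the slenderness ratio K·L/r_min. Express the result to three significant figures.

λ ≈ 39.2

For a rectangle r_min = b/√12 = 4.50/√12 = 1.299 in
L_e = K·L = 0.7 × 72.8 = 50.96 in
λ = L_e / r_min = 50.960 / 1.299 = 39.2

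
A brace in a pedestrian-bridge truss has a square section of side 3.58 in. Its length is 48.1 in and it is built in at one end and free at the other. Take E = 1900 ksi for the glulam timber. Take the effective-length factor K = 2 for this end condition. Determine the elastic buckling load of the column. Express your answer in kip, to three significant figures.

P_cr ≈ 27.7 kip

I = a⁴/12 = 3.58⁴/12 = 13.69 in⁴
Effective length L_e = K·L = 2 × 48.1 = 96.20 in
P_cr = π²EI / L_e² = π² × 1900×10³ × 13.69 / 96.20² = 2.774×10^4 lb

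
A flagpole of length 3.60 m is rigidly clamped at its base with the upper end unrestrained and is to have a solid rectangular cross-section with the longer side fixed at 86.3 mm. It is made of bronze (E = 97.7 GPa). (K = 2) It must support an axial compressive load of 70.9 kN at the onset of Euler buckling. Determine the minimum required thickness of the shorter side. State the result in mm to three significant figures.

L_e = K·L = 2 × 3.60 = 7.200 m
Required I = P_cr·L_e²/(π²E) = 7.090×10^4 × 7.200² / (π² × 9.77×10^10) = 3.812×10^-6 m⁴
I_req = 3.812×10^6 mm⁴
Rectangle, weak axis: I_min = h·b³/12 with h = 86.3 mm fixed  ⇒  b = (12I/h)^(1/3) = 80.9 mm

b ≈ 80.9 mm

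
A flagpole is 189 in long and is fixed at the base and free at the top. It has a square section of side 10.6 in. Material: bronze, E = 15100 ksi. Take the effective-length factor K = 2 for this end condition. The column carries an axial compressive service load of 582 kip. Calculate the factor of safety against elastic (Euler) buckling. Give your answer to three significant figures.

n ≈ 1.89

I = a⁴/12 = 10.6⁴/12 = 1.052×10^3 in⁴
Effective length L_e = K·L = 2 × 189 = 378.0 in
P_cr = π²EI / L_e² = π² × 15100×10³ × 1.052×10^3 / 378.0² = 1.097×10^6 lb
Factor of safety n = P_cr / P = 1097.3 / 582 = 1.89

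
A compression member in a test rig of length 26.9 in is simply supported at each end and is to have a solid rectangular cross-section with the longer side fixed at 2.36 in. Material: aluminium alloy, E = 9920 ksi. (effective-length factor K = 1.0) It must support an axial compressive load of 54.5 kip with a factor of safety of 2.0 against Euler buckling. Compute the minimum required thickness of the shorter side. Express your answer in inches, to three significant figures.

b ≈ 1.60 in

Required P_cr = n·P = 2.0 × 54.5 = 109.0 kip
L_e = K·L = 1 × 26.9 = 26.90 in
Required I = P_cr·L_e²/(π²E) = 1.090×10^5 × 26.90² / (π² × 9.92×10^6) = 0.8056 in⁴
Rectangle, weak axis: I_min = h·b³/12 with h = 2.36 in fixed  ⇒  b = (12I/h)^(1/3) = 1.60 in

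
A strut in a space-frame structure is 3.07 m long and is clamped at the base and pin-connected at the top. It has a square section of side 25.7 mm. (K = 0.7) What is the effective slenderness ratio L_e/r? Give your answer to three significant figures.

For a square r = a/√12 = 25.7/√12 = 7.419 mm
L_e = K·L = 0.7 × 3.07 m = 2.149 m = 2149.0 mm
λ = L_e / r_min = 2149.0 / 7.419 = 290

λ ≈ 290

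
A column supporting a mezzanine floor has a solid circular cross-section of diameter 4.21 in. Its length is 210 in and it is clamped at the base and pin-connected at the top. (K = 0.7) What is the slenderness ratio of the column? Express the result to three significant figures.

λ ≈ 140

I = πd⁴/64 = π×4.21⁴/64 = 15.42 in⁴
A = 13.92 in²;  r_min = √(I/A) = √(15.42/13.92) = 1.052 in
L_e = K·L = 0.7 × 210 = 147.0 in
λ = L_e / r_min = 147.00 / 1.052 = 140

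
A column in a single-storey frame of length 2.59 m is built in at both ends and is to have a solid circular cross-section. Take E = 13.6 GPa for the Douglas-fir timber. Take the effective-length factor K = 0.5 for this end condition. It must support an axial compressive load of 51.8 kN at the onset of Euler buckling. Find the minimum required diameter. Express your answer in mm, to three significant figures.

d ≈ 60.3 mm

L_e = K·L = 0.5 × 2.59 = 1.295 m
Required I = P_cr·L_e²/(π²E) = 5.180×10^4 × 1.295² / (π² × 1.36×10^10) = 6.472×10^-7 m⁴
I_req = 6.472×10^5 mm⁴
Solid circle: I = πd⁴/64  ⇒  d = (64I/π)^(1/4) = (64×6.472×10^5/π)^(1/4) = 60.3 mm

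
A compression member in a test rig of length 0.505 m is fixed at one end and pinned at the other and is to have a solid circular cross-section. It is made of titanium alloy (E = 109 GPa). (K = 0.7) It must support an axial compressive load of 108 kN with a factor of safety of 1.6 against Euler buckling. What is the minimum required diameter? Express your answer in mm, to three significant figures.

d ≈ 25.3 mm

Required P_cr = n·P = 1.6 × 108 = 172.8 kN
L_e = K·L = 0.7 × 0.505 = 0.3535 m
Required I = P_cr·L_e²/(π²E) = 1.728×10^5 × 0.3535² / (π² × 1.09×10^11) = 2.007×10^-8 m⁴
I_req = 2.007×10^4 mm⁴
Solid circle: I = πd⁴/64  ⇒  d = (64I/π)^(1/4) = (64×2.007×10^4/π)^(1/4) = 25.3 mm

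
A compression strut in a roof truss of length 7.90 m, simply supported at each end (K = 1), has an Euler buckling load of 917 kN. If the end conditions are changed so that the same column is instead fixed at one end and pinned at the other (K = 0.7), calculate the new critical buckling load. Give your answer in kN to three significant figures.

P_cr ≈ 1870 kN

P_cr ∝ 1/K², so P_cr,new = P_cr,old × (K_old/K_new)² = 917 × (1/0.7)²
= 917 × 2.041 = 1870 kN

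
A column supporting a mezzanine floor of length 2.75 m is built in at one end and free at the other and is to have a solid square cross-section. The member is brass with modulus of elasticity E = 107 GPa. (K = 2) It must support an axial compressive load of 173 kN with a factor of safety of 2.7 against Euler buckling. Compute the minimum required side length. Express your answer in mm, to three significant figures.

a ≈ 113 mm

Required P_cr = n·P = 2.7 × 173 = 467.1 kN
L_e = K·L = 2 × 2.75 = 5.500 m
Required I = P_cr·L_e²/(π²E) = 4.671×10^5 × 5.500² / (π² × 1.07×10^11) = 1.338×10^-5 m⁴
I_req = 1.338×10^7 mm⁴
Solid square: I = a⁴/12  ⇒  a = (12I)^(1/4) = (12×1.338×10^7)^(1/4) = 113 mm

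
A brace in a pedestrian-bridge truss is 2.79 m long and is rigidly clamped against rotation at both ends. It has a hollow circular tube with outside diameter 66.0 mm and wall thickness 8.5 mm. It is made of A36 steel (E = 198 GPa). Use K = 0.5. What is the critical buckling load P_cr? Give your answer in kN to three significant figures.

P_cr ≈ 651 kN

Inner diameter d_i = 66.0 − 2×8.5 = 49.00 mm
I = π(d_o⁴ − d_i⁴)/64 = π(66.0⁴ − 49.00⁴)/64 = 6.484×10^5 mm⁴
I = 6.484×10^5 mm⁴ = 6.484×10^-7 m⁴
Effective length L_e = K·L = 0.5 × 2.79 = 1.395 m
P_cr = π²EI / L_e² = π² × 198×10⁹ × 6.484×10^-7 / 1.395² = 6.512×10^5 N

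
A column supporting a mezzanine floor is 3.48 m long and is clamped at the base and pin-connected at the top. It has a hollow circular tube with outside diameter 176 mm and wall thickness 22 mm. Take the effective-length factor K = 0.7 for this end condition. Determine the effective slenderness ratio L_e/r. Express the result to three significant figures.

Inner diameter d_i = 176 − 2×22 = 132.0 mm
I = π(d_o⁴ − d_i⁴)/64 = π(176⁴ − 132.0⁴)/64 = 3.220×10^7 mm⁴
A = 1.064×10^4 mm²;  r_min = √(I/A) = √(3.220×10^7/1.064×10^4) = 55.00 mm
L_e = K·L = 0.7 × 3.48 m = 2.436 m = 2436.0 mm
λ = L_e / r_min = 2436.0 / 55.00 = 44.3

λ ≈ 44.3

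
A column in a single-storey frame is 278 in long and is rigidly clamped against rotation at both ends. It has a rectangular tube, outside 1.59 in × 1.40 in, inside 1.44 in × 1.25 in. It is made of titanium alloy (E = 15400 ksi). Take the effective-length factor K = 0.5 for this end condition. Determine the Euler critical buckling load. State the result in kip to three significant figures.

P_cr ≈ 1.02 kip

Weak-axis I_min = (h_o·b_o³ − h_i·b_i³)/12 with b_o = 1.40, b_i = 1.250 in (shorter outer/inner sides).
I_min = (1.59×1.40³ − 1.440×1.250³)/12 = 0.1292 in⁴
Effective length L_e = K·L = 0.5 × 278 = 139.0 in
P_cr = π²EI / L_e² = π² × 15400×10³ × 0.1292 / 139.0² = 1.016×10^3 lb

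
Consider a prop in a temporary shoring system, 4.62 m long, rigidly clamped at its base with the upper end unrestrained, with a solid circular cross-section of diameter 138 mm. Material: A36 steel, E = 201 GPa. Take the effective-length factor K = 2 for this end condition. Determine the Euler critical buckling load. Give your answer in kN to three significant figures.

P_cr ≈ 414 kN

I = πd⁴/64 = π×138⁴/64 = 1.780×10^7 mm⁴
I = 1.780×10^7 mm⁴ = 1.780×10^-5 m⁴
Effective length L_e = K·L = 2 × 4.62 = 9.240 m
P_cr = π²EI / L_e² = π² × 201×10⁹ × 1.780×10^-5 / 9.240² = 4.137×10^5 N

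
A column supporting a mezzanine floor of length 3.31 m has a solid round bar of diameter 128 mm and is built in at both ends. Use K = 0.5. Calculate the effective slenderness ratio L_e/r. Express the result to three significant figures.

For a solid circle r = d/4 = 128/4 = 32.00 mm
L_e = K·L = 0.5 × 3.31 m = 1.655 m = 1655.0 mm
λ = L_e / r_min = 1655.0 / 32.00 = 51.7

λ ≈ 51.7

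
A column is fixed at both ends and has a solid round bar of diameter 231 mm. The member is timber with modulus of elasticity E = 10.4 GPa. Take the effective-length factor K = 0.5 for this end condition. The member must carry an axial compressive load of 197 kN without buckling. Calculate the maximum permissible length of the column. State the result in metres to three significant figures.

I = πd⁴/64 = π×231⁴/64 = 1.398×10^8 mm⁴
I = 1.398×10^-4 m⁴
At the buckling limit P_cr = P = 1.970×10^5 N
From P_cr = π²EI/(K·L)²:  L = (1/K)·√(π²EI/P_cr) = (1/0.5)·√(π²×1.04×10^10×1.398×10^-4/1.970×10^5)
L = 17.1 m

L_max ≈ 17.1 m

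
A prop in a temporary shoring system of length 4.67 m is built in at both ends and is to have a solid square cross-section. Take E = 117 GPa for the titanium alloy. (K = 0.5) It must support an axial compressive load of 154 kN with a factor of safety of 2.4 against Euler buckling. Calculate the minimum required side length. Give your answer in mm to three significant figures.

a ≈ 67.6 mm

Required P_cr = n·P = 2.4 × 154 = 369.6 kN
L_e = K·L = 0.5 × 4.67 = 2.335 m
Required I = P_cr·L_e²/(π²E) = 3.696×10^5 × 2.335² / (π² × 1.17×10^11) = 1.745×10^-6 m⁴
I_req = 1.745×10^6 mm⁴
Solid square: I = a⁴/12  ⇒  a = (12I)^(1/4) = (12×1.745×10^6)^(1/4) = 67.6 mm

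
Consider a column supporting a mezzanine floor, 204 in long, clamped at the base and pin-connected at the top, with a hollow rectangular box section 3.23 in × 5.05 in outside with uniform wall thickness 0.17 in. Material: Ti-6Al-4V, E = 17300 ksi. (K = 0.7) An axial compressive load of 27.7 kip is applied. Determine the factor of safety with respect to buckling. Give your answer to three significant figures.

n ≈ 1.42

Inner dimensions: h_i = 5.05 − 2×0.17 = 4.710 in, b_i = 3.23 − 2×0.17 = 2.890 in
Weak-axis I_min = (h_o·b_o³ − h_i·b_i³)/12 with b_o = 3.23, b_i = 2.890 in (shorter outer/inner sides).
I_min = (5.05×3.23³ − 4.710×2.890³)/12 = 4.707 in⁴
Effective length L_e = K·L = 0.7 × 204 = 142.8 in
P_cr = π²EI / L_e² = π² × 17300×10³ × 4.707 / 142.8² = 3.942×10^4 lb
Factor of safety n = P_cr / P = 39.415 / 27.7 = 1.42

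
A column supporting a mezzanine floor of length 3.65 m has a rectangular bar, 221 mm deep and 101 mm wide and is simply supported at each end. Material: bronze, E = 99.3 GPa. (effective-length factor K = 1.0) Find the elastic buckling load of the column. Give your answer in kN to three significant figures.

Buckling occurs about the weak axis: I_min = h·b³/12 with b = 101 mm (the shorter side).
I_min = 221×101³/12 = 1.897×10^7 mm⁴
I = 1.897×10^7 mm⁴ = 1.897×10^-5 m⁴
Effective length L_e = K·L = 1 × 3.65 = 3.650 m
P_cr = π²EI / L_e² = π² × 99.3×10⁹ × 1.897×10^-5 / 3.650² = 1.396×10^6 N

P_cr ≈ 1400 kN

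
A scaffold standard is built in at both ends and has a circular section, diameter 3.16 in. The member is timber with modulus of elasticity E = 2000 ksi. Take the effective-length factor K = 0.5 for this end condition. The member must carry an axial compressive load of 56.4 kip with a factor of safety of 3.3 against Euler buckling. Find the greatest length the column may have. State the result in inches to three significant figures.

I = πd⁴/64 = π×3.16⁴/64 = 4.895 in⁴
Required critical load P_cr = n·P = 3.3 × 56.4 = 186.1 kip = 1.861×10^5 lb
From P_cr = π²EI/(K·L)²:  L = (1/K)·√(π²EI/P_cr) = (1/0.5)·√(π²×2.00×10^6×4.895/1.861×10^5)
L = 45.6 in

L_max ≈ 45.6 in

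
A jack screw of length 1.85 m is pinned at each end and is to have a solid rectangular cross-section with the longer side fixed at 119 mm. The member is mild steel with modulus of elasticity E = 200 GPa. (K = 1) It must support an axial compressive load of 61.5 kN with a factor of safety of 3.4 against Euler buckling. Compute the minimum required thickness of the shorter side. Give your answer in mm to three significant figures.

Required P_cr = n·P = 3.4 × 61.5 = 209.1 kN
L_e = K·L = 1 × 1.85 = 1.850 m
Required I = P_cr·L_e²/(π²E) = 2.091×10^5 × 1.850² / (π² × 2.00×10^11) = 3.625×10^-7 m⁴
I_req = 3.625×10^5 mm⁴
Rectangle, weak axis: I_min = h·b³/12 with h = 119 mm fixed  ⇒  b = (12I/h)^(1/3) = 33.2 mm

b ≈ 33.2 mm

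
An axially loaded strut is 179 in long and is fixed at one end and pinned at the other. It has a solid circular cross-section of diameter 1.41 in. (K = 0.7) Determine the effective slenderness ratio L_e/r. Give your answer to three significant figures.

For a solid circle r = d/4 = 1.41/4 = 0.3525 in
L_e = K·L = 0.7 × 179 = 125.3 in
λ = L_e / r_min = 125.30 / 0.3525 = 355

λ ≈ 355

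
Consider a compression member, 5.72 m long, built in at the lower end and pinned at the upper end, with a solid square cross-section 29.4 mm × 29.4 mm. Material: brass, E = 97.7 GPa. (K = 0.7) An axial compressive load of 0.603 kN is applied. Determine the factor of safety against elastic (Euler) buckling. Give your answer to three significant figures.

I = a⁴/12 = 29.4⁴/12 = 6.226×10^4 mm⁴
I = 6.226×10^4 mm⁴ = 6.226×10^-8 m⁴
Effective length L_e = K·L = 0.7 × 5.72 = 4.004 m
P_cr = π²EI / L_e² = π² × 97.7×10⁹ × 6.226×10^-8 / 4.004² = 3.745×10^3 N
Factor of safety n = P_cr / P = 3.7447 / 0.603 = 6.21

n ≈ 6.21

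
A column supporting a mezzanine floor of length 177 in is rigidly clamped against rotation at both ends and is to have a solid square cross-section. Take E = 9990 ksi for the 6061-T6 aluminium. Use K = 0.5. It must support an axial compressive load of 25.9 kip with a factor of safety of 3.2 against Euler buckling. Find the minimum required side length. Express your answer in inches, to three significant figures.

a ≈ 2.98 in

Required P_cr = n·P = 3.2 × 25.9 = 82.88 kip
L_e = K·L = 0.5 × 177 = 88.50 in
Required I = P_cr·L_e²/(π²E) = 8.288×10^4 × 88.50² / (π² × 9.99×10^6) = 6.584 in⁴
Solid square: I = a⁴/12  ⇒  a = (12I)^(1/4) = (12×6.584)^(1/4) = 2.98 in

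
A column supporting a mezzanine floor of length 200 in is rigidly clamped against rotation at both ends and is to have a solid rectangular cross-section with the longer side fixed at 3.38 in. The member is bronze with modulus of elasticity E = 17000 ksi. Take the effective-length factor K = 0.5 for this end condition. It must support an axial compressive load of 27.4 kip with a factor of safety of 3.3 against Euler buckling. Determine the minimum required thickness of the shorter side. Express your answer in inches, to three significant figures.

b ≈ 2.67 in

Required P_cr = n·P = 3.3 × 27.4 = 90.42 kip
L_e = K·L = 0.5 × 200 = 100.0 in
Required I = P_cr·L_e²/(π²E) = 9.042×10^4 × 100.0² / (π² × 1.70×10^7) = 5.389 in⁴
Rectangle, weak axis: I_min = h·b³/12 with h = 3.38 in fixed  ⇒  b = (12I/h)^(1/3) = 2.67 in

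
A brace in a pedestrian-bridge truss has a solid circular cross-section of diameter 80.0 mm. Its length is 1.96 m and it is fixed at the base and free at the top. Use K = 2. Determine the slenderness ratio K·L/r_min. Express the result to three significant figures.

For a solid circle r = d/4 = 80.0/4 = 20.00 mm
L_e = K·L = 2 × 1.96 m = 3.920 m = 3920.0 mm
λ = L_e / r_min = 3920.0 / 20.00 = 196

λ ≈ 196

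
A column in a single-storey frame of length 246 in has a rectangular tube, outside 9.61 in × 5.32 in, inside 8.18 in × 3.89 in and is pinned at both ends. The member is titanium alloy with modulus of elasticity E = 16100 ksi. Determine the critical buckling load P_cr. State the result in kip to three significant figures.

P_cr ≈ 211 kip

Weak-axis I_min = (h_o·b_o³ − h_i·b_i³)/12 with b_o = 5.32, b_i = 3.890 in (shorter outer/inner sides).
I_min = (9.61×5.32³ − 8.180×3.890³)/12 = 80.45 in⁴
Effective length L_e = K·L = 1 × 246 = 246.0 in
P_cr = π²EI / L_e² = π² × 16100×10³ × 80.45 / 246.0² = 2.113×10^5 lb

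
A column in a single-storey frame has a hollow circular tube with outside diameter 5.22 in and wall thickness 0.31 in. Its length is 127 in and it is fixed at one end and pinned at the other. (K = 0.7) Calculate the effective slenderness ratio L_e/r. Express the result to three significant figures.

Inner diameter d_i = 5.22 − 2×0.31 = 4.600 in
I = π(d_o⁴ − d_i⁴)/64 = π(5.22⁴ − 4.600⁴)/64 = 14.47 in⁴
A = 4.782 in²;  r_min = √(I/A) = √(14.47/4.782) = 1.739 in
L_e = K·L = 0.7 × 127 = 88.90 in
λ = L_e / r_min = 88.900 / 1.739 = 51.1

λ ≈ 51.1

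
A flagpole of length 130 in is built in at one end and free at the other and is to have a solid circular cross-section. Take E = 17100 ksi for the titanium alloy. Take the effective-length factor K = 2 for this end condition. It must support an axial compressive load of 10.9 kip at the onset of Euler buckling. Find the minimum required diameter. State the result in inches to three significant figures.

L_e = K·L = 2 × 130 = 260.0 in
Required I = P_cr·L_e²/(π²E) = 1.090×10^4 × 260.0² / (π² × 1.71×10^7) = 4.366 in⁴
Solid circle: I = πd⁴/64  ⇒  d = (64I/π)^(1/4) = (64×4.366/π)^(1/4) = 3.07 in

d ≈ 3.07 in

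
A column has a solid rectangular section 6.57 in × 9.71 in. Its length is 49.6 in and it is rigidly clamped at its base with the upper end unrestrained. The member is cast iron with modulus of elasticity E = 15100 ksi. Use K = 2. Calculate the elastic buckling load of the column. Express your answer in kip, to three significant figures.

P_cr ≈ 3480 kip

Buckling occurs about the weak axis: I_min = h·b³/12 with b = 6.57 in (the shorter side).
I_min = 9.71×6.57³/12 = 229.5 in⁴
Effective length L_e = K·L = 2 × 49.6 = 99.20 in
P_cr = π²EI / L_e² = π² × 15100×10³ × 229.5 / 99.20² = 3.475×10^6 lb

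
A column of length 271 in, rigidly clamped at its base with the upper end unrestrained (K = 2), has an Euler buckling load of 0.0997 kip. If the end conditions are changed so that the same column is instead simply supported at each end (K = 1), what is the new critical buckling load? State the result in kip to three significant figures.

P_cr ∝ 1/K², so P_cr,new = P_cr,old × (K_old/K_new)² = 0.0997 × (2/1)²
= 0.0997 × 4.000 = 0.399 kip

P_cr ≈ 0.399 kip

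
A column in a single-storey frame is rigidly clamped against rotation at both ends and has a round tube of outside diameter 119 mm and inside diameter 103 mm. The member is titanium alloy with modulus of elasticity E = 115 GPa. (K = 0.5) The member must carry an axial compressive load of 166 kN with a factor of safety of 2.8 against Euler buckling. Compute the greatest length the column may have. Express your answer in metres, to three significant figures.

L_max ≈ 6.50 m

d_o = 119 mm, d_i = 103 mm
I = π(d_o⁴ − d_i⁴)/64 = π(119⁴ − 103.0⁴)/64 = 4.319×10^6 mm⁴
I = 4.319×10^-6 m⁴
Required critical load P_cr = n·P = 2.8 × 166 = 464.8 kN = 4.648×10^5 N
From P_cr = π²EI/(K·L)²:  L = (1/K)·√(π²EI/P_cr) = (1/0.5)·√(π²×1.15×10^11×4.319×10^-6/4.648×10^5)
L = 6.50 m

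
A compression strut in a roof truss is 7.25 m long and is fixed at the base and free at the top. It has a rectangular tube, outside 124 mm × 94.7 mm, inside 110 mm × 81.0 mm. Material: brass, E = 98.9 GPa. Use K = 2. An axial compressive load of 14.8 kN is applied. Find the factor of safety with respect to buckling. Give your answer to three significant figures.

n ≈ 1.22

Weak-axis I_min = (h_o·b_o³ − h_i·b_i³)/12 with b_o = 94.7, b_i = 81.00 mm (shorter outer/inner sides).
I_min = (124×94.7³ − 110.0×81.00³)/12 = 3.904×10^6 mm⁴
I = 3.904×10^6 mm⁴ = 3.904×10^-6 m⁴
Effective length L_e = K·L = 2 × 7.25 = 14.50 m
P_cr = π²EI / L_e² = π² × 98.9×10⁹ × 3.904×10^-6 / 14.50² = 1.813×10^4 N
Factor of safety n = P_cr / P = 18.126 / 14.8 = 1.22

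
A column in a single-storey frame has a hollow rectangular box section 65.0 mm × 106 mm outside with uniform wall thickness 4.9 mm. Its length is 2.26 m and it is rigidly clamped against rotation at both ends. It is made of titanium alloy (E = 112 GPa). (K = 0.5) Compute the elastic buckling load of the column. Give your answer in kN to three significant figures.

P_cr ≈ 933 kN

Inner dimensions: h_i = 106 − 2×4.9 = 96.20 mm, b_i = 65.0 − 2×4.9 = 55.20 mm
Weak-axis I_min = (h_o·b_o³ − h_i·b_i³)/12 with b_o = 65.0, b_i = 55.20 mm (shorter outer/inner sides).
I_min = (106×65.0³ − 96.20×55.20³)/12 = 1.077×10^6 mm⁴
I = 1.077×10^6 mm⁴ = 1.077×10^-6 m⁴
Effective length L_e = K·L = 0.5 × 2.26 = 1.130 m
P_cr = π²EI / L_e² = π² × 112×10⁹ × 1.077×10^-6 / 1.130² = 9.328×10^5 N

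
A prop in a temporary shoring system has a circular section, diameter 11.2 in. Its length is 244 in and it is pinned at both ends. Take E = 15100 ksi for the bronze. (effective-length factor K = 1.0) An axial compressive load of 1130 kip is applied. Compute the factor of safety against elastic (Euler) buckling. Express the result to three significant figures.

n ≈ 1.71

I = πd⁴/64 = π×11.2⁴/64 = 772.4 in⁴
Effective length L_e = K·L = 1 × 244 = 244.0 in
P_cr = π²EI / L_e² = π² × 15100×10³ × 772.4 / 244.0² = 1.933×10^6 lb
Factor of safety n = P_cr / P = 1933.5 / 1130 = 1.71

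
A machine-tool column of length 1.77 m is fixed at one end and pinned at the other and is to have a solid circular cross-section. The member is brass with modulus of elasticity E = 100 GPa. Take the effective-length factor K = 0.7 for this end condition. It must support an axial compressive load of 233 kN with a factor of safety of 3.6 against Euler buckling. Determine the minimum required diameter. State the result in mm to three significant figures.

Required P_cr = n·P = 3.6 × 233 = 838.8 kN
L_e = K·L = 0.7 × 1.77 = 1.239 m
Required I = P_cr·L_e²/(π²E) = 8.388×10^5 × 1.239² / (π² × 1.00×10^11) = 1.305×10^-6 m⁴
I_req = 1.305×10^6 mm⁴
Solid circle: I = πd⁴/64  ⇒  d = (64I/π)^(1/4) = (64×1.305×10^6/π)^(1/4) = 71.8 mm

d ≈ 71.8 mm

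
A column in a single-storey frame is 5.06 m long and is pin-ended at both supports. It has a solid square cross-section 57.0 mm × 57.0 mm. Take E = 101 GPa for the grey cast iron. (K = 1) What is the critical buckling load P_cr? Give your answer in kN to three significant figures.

P_cr ≈ 34.2 kN

I = a⁴/12 = 57.0⁴/12 = 8.797×10^5 mm⁴
I = 8.797×10^5 mm⁴ = 8.797×10^-7 m⁴
Effective length L_e = K·L = 1 × 5.06 = 5.060 m
P_cr = π²EI / L_e² = π² × 101×10⁹ × 8.797×10^-7 / 5.060² = 3.425×10^4 N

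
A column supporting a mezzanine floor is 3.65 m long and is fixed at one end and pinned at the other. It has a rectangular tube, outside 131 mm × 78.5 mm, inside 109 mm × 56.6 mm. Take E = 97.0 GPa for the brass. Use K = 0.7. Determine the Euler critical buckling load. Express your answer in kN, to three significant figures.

P_cr ≈ 533 kN

Weak-axis I_min = (h_o·b_o³ − h_i·b_i³)/12 with b_o = 78.5, b_i = 56.60 mm (shorter outer/inner sides).
I_min = (131×78.5³ − 109.0×56.60³)/12 = 3.634×10^6 mm⁴
I = 3.634×10^6 mm⁴ = 3.634×10^-6 m⁴
Effective length L_e = K·L = 0.7 × 3.65 = 2.555 m
P_cr = π²EI / L_e² = π² × 97.0×10⁹ × 3.634×10^-6 / 2.555² = 5.329×10^5 N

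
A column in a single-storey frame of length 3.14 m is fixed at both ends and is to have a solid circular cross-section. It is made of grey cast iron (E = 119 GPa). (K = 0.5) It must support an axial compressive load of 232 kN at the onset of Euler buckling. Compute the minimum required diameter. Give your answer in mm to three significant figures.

L_e = K·L = 0.5 × 3.14 = 1.570 m
Required I = P_cr·L_e²/(π²E) = 2.320×10^5 × 1.570² / (π² × 1.19×10^11) = 4.869×10^-7 m⁴
I_req = 4.869×10^5 mm⁴
Solid circle: I = πd⁴/64  ⇒  d = (64I/π)^(1/4) = (64×4.869×10^5/π)^(1/4) = 56.1 mm

d ≈ 56.1 mm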